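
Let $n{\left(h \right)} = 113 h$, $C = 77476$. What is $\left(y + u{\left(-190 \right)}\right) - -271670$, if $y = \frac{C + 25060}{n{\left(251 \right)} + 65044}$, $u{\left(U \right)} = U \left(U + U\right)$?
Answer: $\frac{32119967626}{93407} \approx 3.4387 \cdot 10^{5}$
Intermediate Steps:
$u{\left(U \right)} = 2 U^{2}$ ($u{\left(U \right)} = U 2 U = 2 U^{2}$)
$y = \frac{102536}{93407}$ ($y = \frac{77476 + 25060}{113 \cdot 251 + 65044} = \frac{102536}{28363 + 65044} = \frac{102536}{93407} \approx 1.0977$)
$\left(y + u{\left(-190 \right)}\right) - -271670 = \left(\frac{102536}{93407} + 2 \left(-190\right)^{2}\right) - -271670 = \left(\frac{102536}{93407} + 2 \cdot 36100\right) + 271670 = \left(\frac{102536}{93407} + 72200\right) + 271670 = \frac{6744087936}{93407} + 271670 = \frac{32119967626}{93407}$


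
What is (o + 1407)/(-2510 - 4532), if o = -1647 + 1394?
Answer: -577/3521 ≈ -0.16387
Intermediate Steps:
o = -253
(o + 1407)/(-2510 - 4532) = (-253 + 1407)/(-2510 - 4532) = 1154/(-7042) = 1154*(-1/7042) = -577/3521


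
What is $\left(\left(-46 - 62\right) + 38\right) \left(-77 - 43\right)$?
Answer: $8400$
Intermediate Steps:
$\left(\left(-46 - 62\right) + 38\right) \left(-77 - 43\right) = \left(\left(-46 - 62\right) + 38\right) \left(-120\right) = \left(-108 + 38\right) \left(-120\right) = \left(-70\right) \left(-120\right) = 8400$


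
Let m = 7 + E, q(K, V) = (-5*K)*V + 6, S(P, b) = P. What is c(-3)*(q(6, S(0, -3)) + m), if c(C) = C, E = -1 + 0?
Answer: -36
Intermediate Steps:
E = -1
q(K, V) = 6 - 5*K*V (q(K, V) = -5*K*V + 6 = 6 - 5*K*V)
m = 6 (m = 7 - 1 = 6)
c(-3)*(q(6, S(0, -3)) + m) = -3*((6 - 5*6*0) + 6) = -3*((6 + 0) + 6) = -3*(6 + 6) = -3*12 = -36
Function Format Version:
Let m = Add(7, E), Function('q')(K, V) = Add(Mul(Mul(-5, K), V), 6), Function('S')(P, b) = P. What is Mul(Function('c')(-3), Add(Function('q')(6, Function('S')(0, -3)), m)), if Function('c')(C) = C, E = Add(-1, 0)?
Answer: -36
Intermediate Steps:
E = -1
Function('q')(K, V) = Add(6, Mul(-5, K, V)) (Function('q')(K, V) = Add(Mul(-5, K, V), 6) = Add(6, Mul(-5, K, V)))
m = 6 (m = Add(7, -1) = 6)
Mul(Function('c')(-3), Add(Function('q')(6, Function('S')(0, -3)), m)) = Mul(-3, Add(Add(6, Mul(-5, 6, 0)), 6)) = Mul(-3, Add(Add(6, 0), 6)) = Mul(-3, Add(6, 6)) = Mul(-3, 12) = -36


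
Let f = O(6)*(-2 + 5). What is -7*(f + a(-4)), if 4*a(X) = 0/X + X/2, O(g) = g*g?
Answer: -1505/2 ≈ -752.50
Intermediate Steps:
O(g) = g²
f = 108 (f = 6²*(-2 + 5) = 36*3 = 108)
a(X) = X/8 (a(X) = (0/X + X/2)/4 = (0 + X*(½))/4 = (0 + X/2)/4 = (X/2)/4 = X/8)
-7*(f + a(-4)) = -7*(108 + (⅛)*(-4)) = -7*(108 - ½) = -7*215/2 = -1505/2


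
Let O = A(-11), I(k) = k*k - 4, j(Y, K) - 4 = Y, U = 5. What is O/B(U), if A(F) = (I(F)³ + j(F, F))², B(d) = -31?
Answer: -2565141779236/31 ≈ -8.2747e+10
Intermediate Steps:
j(Y, K) = 4 + Y
I(k) = -4 + k² (I(k) = k² - 4 = -4 + k²)
A(F) = (4 + F + (-4 + F²)³)² (A(F) = ((-4 + F²)³ + (4 + F))² = (4 + F + (-4 + F²)³)²)
O = 2565141779236 (O = (4 - 11 + (-4 + (-11)²)³)² = (4 - 11 + (-4 + 121)³)² = (4 - 11 + 117³)² = (4 - 11 + 1601613)² = 1601606² = 2565141779236)
O/B(U) = 2565141779236/(-31) = 2565141779236*(-1/31) = -2565141779236/31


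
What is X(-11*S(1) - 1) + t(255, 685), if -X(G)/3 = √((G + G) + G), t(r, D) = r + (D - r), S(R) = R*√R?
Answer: 685 - 18*I ≈ 685.0 - 18.0*I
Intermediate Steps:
S(R) = R^(3/2)
t(r, D) = D
X(G) = -3*√3*√G (X(G) = -3*√((G + G) + G) = -3*√(2*G + G) = -3*√3*√G)
X(-11*S(1) - 1) + t(255, 685) = -3*√3*√(-11*1^(3/2) - 1) + 685 = -3*√3*√(-11*1 - 1) + 685 = -3*√3*√(-11 - 1) + 685 = -3*√3*√(-12) + 685 = -3*√3*2*I*√3 + 685 = -18*I + 685 = 685 - 18*I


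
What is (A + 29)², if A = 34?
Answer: 3969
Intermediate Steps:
(A + 29)² = (34 + 29)² = 63² = 3969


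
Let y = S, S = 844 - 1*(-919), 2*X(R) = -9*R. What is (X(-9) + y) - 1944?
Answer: -281/2 ≈ -140.50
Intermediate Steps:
X(R) = -9*R/2 (X(R) = (-9*R)/2 = -9*R/2)
S = 1763 (S = 844 + 919 = 1763)
y = 1763
(X(-9) + y) - 1944 = (-9/2*(-9) + 1763) - 1944 = (81/2 + 1763) - 1944 = 3607/2 - 1944 = -281/2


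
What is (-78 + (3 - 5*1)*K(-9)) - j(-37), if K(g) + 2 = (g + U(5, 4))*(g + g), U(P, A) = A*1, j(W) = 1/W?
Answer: -9397/37 ≈ -253.97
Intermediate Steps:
U(P, A) = A
K(g) = -2 + 2*g*(4 + g) (K(g) = -2 + (g + 4)*(g + g) = -2 + (4 + g)*(2*g) = -2 + 2*g*(4 + g))
(-78 + (3 - 5*1)*K(-9)) - j(-37) = (-78 + (3 - 5*1)*(-2 + 2*(-9)² + 8*(-9))) - 1/(-37) = (-78 + (3 - 5)*(-2 + 2*81 - 72)) - 1*(-1/37) = (-78 - 2*(-2 + 162 - 72)) + 1/37 = (-78 - 2*88) + 1/37 = (-78 - 176) + 1/37 = -254 + 1/37 = -9397/37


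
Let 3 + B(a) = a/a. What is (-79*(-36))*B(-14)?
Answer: -5688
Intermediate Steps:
B(a) = -2 (B(a) = -3 + a/a = -3 + 1 = -2)
(-79*(-36))*B(-14) = -79*(-36)*(-2) = 2844*(-2) = -5688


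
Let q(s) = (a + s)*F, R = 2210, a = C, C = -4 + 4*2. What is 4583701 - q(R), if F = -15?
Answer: 4616911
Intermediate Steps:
C = 4 (C = -4 + 8 = 4)
a = 4
q(s) = -60 - 15*s (q(s) = (4 + s)*(-15) = -60 - 15*s)
4583701 - q(R) = 4583701 - (-60 - 15*2210) = 4583701 - (-60 - 33150) = 4583701 - 1*(-33210) = 4583701 + 33210 = 4616911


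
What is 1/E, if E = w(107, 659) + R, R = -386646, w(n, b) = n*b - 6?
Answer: -1/316139 ≈ -3.1632e-6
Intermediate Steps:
w(n, b) = -6 + b*n (w(n, b) = b*n - 6 = -6 + b*n)
E = -316139 (E = (-6 + 659*107) - 386646 = (-6 + 70513) - 386646 = 70507 - 386646 = -316139)
1/E = 1/(-316139) = -1/316139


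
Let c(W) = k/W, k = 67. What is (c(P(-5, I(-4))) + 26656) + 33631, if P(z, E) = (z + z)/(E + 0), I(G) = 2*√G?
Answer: 60287 - 134*I/5 ≈ 60287.0 - 26.8*I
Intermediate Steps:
P(z, E) = 2*z/E (P(z, E) = (2*z)/E = 2*z/E)
c(W) = 67/W
(c(P(-5, I(-4))) + 26656) + 33631 = (67/((2*(-5)/(2*√(-4)))) + 26656) + 33631 = (67/((2*(-5)/(2*(2*I)))) + 26656) + 33631 = (67/((2*(-5)/(4*I))) + 26656) + 33631 = (67/((2*(-5)*(-I/4))) + 26656) + 33631 = (67/((5*I/2)) + 26656) + 33631 = (67*(-2*I/5) + 26656) + 33631 = (-134*I/5 + 26656) + 33631 = (26656 - 134*I/5) + 33631 = 60287 - 134*I/5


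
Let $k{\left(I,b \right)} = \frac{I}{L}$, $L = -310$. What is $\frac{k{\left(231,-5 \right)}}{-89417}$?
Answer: $\frac{231}{27719270} \approx 8.3335 \cdot 10^{-6}$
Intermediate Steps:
$k{\left(I,b \right)} = - \frac{I}{310}$ ($k{\left(I,b \right)} = \frac{I}{-310} = I \left(- \frac{1}{310}\right) = - \frac{I}{310}$)
$\frac{k{\left(231,-5 \right)}}{-89417} = \frac{\left(- \frac{1}{310}\right) 231}{-89417} = \left(- \frac{231}{310}\right) \left(- \frac{1}{89417}\right) = \frac{231}{27719270}$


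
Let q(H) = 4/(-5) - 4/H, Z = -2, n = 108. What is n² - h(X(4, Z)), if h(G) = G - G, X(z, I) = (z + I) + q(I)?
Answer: 11664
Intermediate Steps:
q(H) = -⅘ - 4/H (q(H) = 4*(-⅕) - 4/H = -⅘ - 4/H)
X(z, I) = -⅘ + I + z - 4/I (X(z, I) = (z + I) + (-⅘ - 4/I) = (I + z) + (-⅘ - 4/I) = -⅘ + I + z - 4/I)
h(G) = 0
n² - h(X(4, Z)) = 108² - 1*0 = 11664 + 0 = 11664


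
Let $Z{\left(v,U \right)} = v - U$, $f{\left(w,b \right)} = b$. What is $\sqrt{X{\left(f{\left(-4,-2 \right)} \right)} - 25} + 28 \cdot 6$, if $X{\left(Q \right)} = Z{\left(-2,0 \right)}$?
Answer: $168 + 3 i \sqrt{3} \approx 168.0 + 5.1962 i$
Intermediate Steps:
$X{\left(Q \right)} = -2$ ($X{\left(Q \right)} = -2 - 0 = -2 + 0 = -2$)
$\sqrt{X{\left(f{\left(-4,-2 \right)} \right)} - 25} + 28 \cdot 6 = \sqrt{-2 - 25} + 28 \cdot 6 = \sqrt{-27} + 168 = 3 i \sqrt{3} + 168 = 168 + 3 i \sqrt{3}$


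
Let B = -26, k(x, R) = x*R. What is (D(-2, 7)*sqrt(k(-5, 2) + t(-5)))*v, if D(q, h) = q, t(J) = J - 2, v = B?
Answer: 52*I*sqrt(17) ≈ 214.4*I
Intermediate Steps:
k(x, R) = R*x
v = -26
t(J) = -2 + J
(D(-2, 7)*sqrt(k(-5, 2) + t(-5)))*v = -2*sqrt(2*(-5) + (-2 - 5))*(-26) = -2*sqrt(-10 - 7)*(-26) = -2*I*sqrt(17)*(-26) = 52*I*sqrt(17)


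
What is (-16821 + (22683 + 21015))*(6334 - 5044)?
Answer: 34671330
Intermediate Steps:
(-16821 + (22683 + 21015))*(6334 - 5044) = (-16821 + 43698)*1290 = 26877*1290 = 34671330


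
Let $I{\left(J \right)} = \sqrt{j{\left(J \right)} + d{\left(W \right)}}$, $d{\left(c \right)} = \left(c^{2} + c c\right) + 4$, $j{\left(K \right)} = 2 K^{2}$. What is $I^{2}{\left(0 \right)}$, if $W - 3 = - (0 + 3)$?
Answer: $4$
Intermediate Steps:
$W = 0$ ($W = 3 - \left(0 + 3\right) = 3 - 3 = 0$)
$d{\left(c \right)} = 4 + 2 c^{2}$ ($d{\left(c \right)} = \left(c^{2} + c^{2}\right) + 4 = 2 c^{2} + 4 = 4 + 2 c^{2}$)
$I{\left(J \right)} = \sqrt{4 + 2 J^{2}}$ ($I{\left(J \right)} = \sqrt{2 J^{2} + \left(4 + 2 \cdot 0^{2}\right)} = \sqrt{2 J^{2} + \left(4 + 2 \cdot 0\right)} = \sqrt{2 J^{2} + \left(4 + 0\right)} = \sqrt{2 J^{2} + 4} = \sqrt{4 + 2 J^{2}}$)
$I^{2}{\left(0 \right)} = \left(\sqrt{4 + 2 \cdot 0^{2}}\right)^{2} = \left(\sqrt{4 + 2 \cdot 0}\right)^{2} = \left(\sqrt{4 + 0}\right)^{2} = \left(\sqrt{4}\right)^{2} = 2^{2} = 4$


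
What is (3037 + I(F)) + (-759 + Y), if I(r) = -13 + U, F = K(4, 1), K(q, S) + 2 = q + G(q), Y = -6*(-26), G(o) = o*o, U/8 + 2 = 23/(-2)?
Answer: 2313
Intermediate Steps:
U = -108 (U = -16 + 8*(23/(-2)) = -16 + 8*(23*(-1/2)) = -16 + 8*(-23/2) = -16 - 92 = -108)
G(o) = o**2
Y = 156
K(q, S) = -2 + q + q**2 (K(q, S) = -2 + (q + q**2) = -2 + q + q**2)
F = 18 (F = -2 + 4 + 4**2 = -2 + 4 + 16 = 18)
I(r) = -121 (I(r) = -13 - 108 = -121)
(3037 + I(F)) + (-759 + Y) = (3037 - 121) + (-759 + 156) = 2916 - 603 = 2313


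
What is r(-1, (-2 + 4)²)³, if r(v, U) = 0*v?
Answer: 0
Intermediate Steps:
r(v, U) = 0
r(-1, (-2 + 4)²)³ = 0³ = 0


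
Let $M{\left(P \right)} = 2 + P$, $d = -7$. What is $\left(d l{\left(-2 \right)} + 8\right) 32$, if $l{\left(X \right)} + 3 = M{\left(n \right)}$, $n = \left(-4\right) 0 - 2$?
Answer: $928$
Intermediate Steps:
$n = -2$ ($n = 0 - 2 = -2$)
$l{\left(X \right)} = -3$ ($l{\left(X \right)} = -3 + \left(2 - 2\right) = -3 + 0 = -3$)
$\left(d l{\left(-2 \right)} + 8\right) 32 = \left(\left(-7\right) \left(-3\right) + 8\right) 32 = \left(21 + 8\right) 32 = 29 \cdot 32 = 928$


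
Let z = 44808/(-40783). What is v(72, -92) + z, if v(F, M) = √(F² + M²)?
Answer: -44808/40783 + 4*√853 ≈ 115.73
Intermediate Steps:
z = -44808/40783 (z = 44808*(-1/40783) = -44808/40783 ≈ -1.0987)
v(72, -92) + z = √(72² + (-92)²) - 44808/40783 = √(5184 + 8464) - 44808/40783 = √13648 - 44808/40783 = 4*√853 - 44808/40783 = -44808/40783 + 4*√853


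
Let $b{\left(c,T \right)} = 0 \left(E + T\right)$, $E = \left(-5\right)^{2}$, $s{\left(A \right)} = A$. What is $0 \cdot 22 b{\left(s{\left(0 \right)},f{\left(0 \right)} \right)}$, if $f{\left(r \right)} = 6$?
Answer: $0$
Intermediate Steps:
$E = 25$
$b{\left(c,T \right)} = 0$ ($b{\left(c,T \right)} = 0 \left(25 + T\right) = 0$)
$0 \cdot 22 b{\left(s{\left(0 \right)},f{\left(0 \right)} \right)} = 0 \cdot 22 \cdot 0 = 0 \cdot 0 = 0$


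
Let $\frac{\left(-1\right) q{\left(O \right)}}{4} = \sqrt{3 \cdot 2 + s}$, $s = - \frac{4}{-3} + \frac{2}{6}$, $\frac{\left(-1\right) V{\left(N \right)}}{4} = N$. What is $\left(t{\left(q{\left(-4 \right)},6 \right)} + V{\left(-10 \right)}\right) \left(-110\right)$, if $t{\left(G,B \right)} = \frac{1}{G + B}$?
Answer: $- \frac{57101}{13} + \frac{22 \sqrt{69}}{13} \approx -4378.3$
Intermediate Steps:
$V{\left(N \right)} = - 4 N$
$s = \frac{5}{3}$ ($s = \left(-4\right) \left(- \frac{1}{3}\right) + 2 \cdot \frac{1}{6} = \frac{4}{3} + \frac{1}{3} = \frac{5}{3} \approx 1.6667$)
$q{\left(O \right)} = - \frac{4 \sqrt{69}}{3}$ ($q{\left(O \right)} = - 4 \sqrt{3 \cdot 2 + \frac{5}{3}} = - 4 \sqrt{6 + \frac{5}{3}} = - 4 \sqrt{\frac{23}{3}} = - 4 \frac{\sqrt{69}}{3} = - \frac{4 \sqrt{69}}{3}$)
$t{\left(G,B \right)} = \frac{1}{B + G}$
$\left(t{\left(q{\left(-4 \right)},6 \right)} + V{\left(-10 \right)}\right) \left(-110\right) = \left(\frac{1}{6 - \frac{4 \sqrt{69}}{3}} - -40\right) \left(-110\right) = \left(\frac{1}{6 - \frac{4 \sqrt{69}}{3}} + 40\right) \left(-110\right) = \left(40 + \frac{1}{6 - \frac{4 \sqrt{69}}{3}}\right) \left(-110\right) = -4400 - \frac{110}{6 - \frac{4 \sqrt{69}}{3}}$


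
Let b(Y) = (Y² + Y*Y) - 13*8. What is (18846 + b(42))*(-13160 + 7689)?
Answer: -121839170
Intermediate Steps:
b(Y) = -104 + 2*Y² (b(Y) = (Y² + Y²) - 104 = 2*Y² - 104 = -104 + 2*Y²)
(18846 + b(42))*(-13160 + 7689) = (18846 + (-104 + 2*42²))*(-13160 + 7689) = (18846 + (-104 + 2*1764))*(-5471) = (18846 + (-104 + 3528))*(-5471) = (18846 + 3424)*(-5471) = 22270*(-5471) = -121839170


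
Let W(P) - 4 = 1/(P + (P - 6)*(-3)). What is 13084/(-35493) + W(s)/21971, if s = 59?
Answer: -28732694693/77981670300 ≈ -0.36845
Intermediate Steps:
W(P) = 4 + 1/(18 - 2*P) (W(P) = 4 + 1/(P + (P - 6)*(-3)) = 4 + 1/(P + (-6 + P)*(-3)) = 4 + 1/(P + (18 - 3*P)) = 4 + 1/(18 - 2*P))
13084/(-35493) + W(s)/21971 = 13084/(-35493) + ((-73 + 8*59)/(2*(-9 + 59)))/21971 = 13084*(-1/35493) + ((½)*(-73 + 472)/50)*(1/21971) = -13084/35493 + ((½)*(1/50)*399)*(1/21971) = -13084/35493 + (399/100)*(1/21971) = -13084/35493 + 399/2197100 = -28732694693/77981670300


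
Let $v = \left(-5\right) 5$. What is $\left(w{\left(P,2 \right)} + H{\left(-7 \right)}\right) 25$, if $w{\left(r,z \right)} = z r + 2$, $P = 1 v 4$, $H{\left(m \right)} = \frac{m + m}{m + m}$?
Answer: $-4925$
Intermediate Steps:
$v = -25$
$H{\left(m \right)} = 1$ ($H{\left(m \right)} = \frac{2 m}{2 m} = 2 m \frac{1}{2 m} = 1$)
$P = -100$ ($P = 1 \left(-25\right) 4 = \left(-25\right) 4 = -100$)
$w{\left(r,z \right)} = 2 + r z$ ($w{\left(r,z \right)} = r z + 2 = 2 + r z$)
$\left(w{\left(P,2 \right)} + H{\left(-7 \right)}\right) 25 = \left(\left(2 - 200\right) + 1\right) 25 = \left(-198 + 1\right) 25 = \left(-197\right) 25 = -4925$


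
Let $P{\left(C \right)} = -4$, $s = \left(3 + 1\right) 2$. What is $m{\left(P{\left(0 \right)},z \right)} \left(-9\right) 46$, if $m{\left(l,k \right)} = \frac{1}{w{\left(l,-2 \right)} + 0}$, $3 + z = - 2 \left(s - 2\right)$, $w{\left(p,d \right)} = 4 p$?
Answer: $\frac{207}{8} \approx 25.875$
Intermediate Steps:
$s = 8$ ($s = 4 \cdot 2 = 8$)
$z = -15$ ($z = -3 - 2 \left(8 - 2\right) = -3 - 12 = -15$)
$m{\left(l,k \right)} = \frac{1}{4 l}$ ($m{\left(l,k \right)} = \frac{1}{4 l + 0} = \frac{1}{4 l}$)
$m{\left(P{\left(0 \right)},z \right)} \left(-9\right) 46 = \frac{1}{4 \left(-4\right)} \left(-9\right) 46 = \frac{1}{4} \left(- \frac{1}{4}\right) \left(-9\right) 46 = \left(- \frac{1}{16}\right) \left(-9\right) 46 = \frac{9}{16} \cdot 46 = \frac{207}{8}$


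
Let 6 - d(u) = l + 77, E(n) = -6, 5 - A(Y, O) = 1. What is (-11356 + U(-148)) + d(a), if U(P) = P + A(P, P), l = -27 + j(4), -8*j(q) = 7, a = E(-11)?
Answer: -92345/8 ≈ -11543.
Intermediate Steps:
A(Y, O) = 4 (A(Y, O) = 5 - 1*1 = 5 - 1 = 4)
a = -6
j(q) = -7/8 (j(q) = -1/8*7 = -7/8)
l = -223/8 (l = -27 - 7/8 = -223/8 ≈ -27.875)
d(u) = -345/8 (d(u) = 6 - (-223/8 + 77) = 6 - 1*393/8 = 6 - 393/8 = -345/8)
U(P) = 4 + P (U(P) = P + 4 = 4 + P)
(-11356 + U(-148)) + d(a) = (-11356 + (4 - 148)) - 345/8 = (-11356 - 144) - 345/8 = -11500 - 345/8 = -92345/8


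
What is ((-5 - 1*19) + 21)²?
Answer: 9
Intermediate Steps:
((-5 - 1*19) + 21)² = ((-5 - 19) + 21)² = (-24 + 21)² = (-3)² = 9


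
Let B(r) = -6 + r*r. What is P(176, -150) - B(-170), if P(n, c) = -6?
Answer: -28900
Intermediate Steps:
B(r) = -6 + r**2
P(176, -150) - B(-170) = -6 - (-6 + (-170)**2) = -6 - (-6 + 28900) = -6 - 1*28894 = -6 - 28894 = -28900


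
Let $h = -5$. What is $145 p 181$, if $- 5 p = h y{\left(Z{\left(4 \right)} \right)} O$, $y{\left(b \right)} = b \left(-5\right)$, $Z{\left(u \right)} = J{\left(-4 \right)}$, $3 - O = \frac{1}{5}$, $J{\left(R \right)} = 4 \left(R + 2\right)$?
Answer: $2939440$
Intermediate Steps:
$J{\left(R \right)} = 8 + 4 R$ ($J{\left(R \right)} = 4 \left(2 + R\right) = 8 + 4 R$)
$O = \frac{14}{5}$ ($O = 3 - \frac{1}{5} = \frac{14}{5} \approx 2.8$)
$Z{\left(u \right)} = -8$ ($Z{\left(u \right)} = 8 + 4 \left(-4\right) = 8 - 16 = -8$)
$y{\left(b \right)} = - 5 b$
$p = 112$ ($p = - \frac{- 5 \left(\left(-5\right) \left(-8\right)\right) \frac{14}{5}}{5} = - \frac{\left(-5\right) 40 \cdot \frac{14}{5}}{5} = - \frac{\left(-200\right) \frac{14}{5}}{5} = \left(- \frac{1}{5}\right) \left(-560\right) = 112$)
$145 p 181 = 145 \cdot 112 \cdot 181 = 16240 \cdot 181 = 2939440$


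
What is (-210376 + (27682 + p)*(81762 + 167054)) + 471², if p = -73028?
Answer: -11282798871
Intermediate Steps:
(-210376 + (27682 + p)*(81762 + 167054)) + 471² = (-210376 + (27682 - 73028)*(81762 + 167054)) + 471² = (-210376 - 45346*248816) + 221841 = (-210376 - 11282810336) + 221841 = -11283020712 + 221841 = -11282798871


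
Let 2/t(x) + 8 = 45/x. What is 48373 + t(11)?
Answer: 2080017/43 ≈ 48373.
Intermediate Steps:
t(x) = 2/(-8 + 45/x)
48373 + t(11) = 48373 - 2*11/(-45 + 8*11) = 48373 - 2*11/(-45 + 88) = 48373 - 2*11/43 = 48373 - 2*11*1/43 = 48373 - 22/43 = 2080017/43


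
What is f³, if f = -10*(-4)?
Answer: 64000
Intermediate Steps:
f = 40
f³ = 40³ = 64000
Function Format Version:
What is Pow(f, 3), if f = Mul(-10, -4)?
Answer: 64000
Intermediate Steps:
f = 40
Pow(f, 3) = Pow(40, 3) = 64000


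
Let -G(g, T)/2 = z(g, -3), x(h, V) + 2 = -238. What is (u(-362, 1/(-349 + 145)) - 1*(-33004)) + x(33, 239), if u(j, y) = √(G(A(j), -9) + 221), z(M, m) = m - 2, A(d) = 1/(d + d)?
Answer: 32764 + √231 ≈ 32779.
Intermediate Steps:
x(h, V) = -240 (x(h, V) = -2 - 238 = -240)
A(d) = 1/(2*d)
z(M, m) = -2 + m
G(g, T) = 10 (G(g, T) = -2*(-2 - 3) = -2*(-5) = 10)
u(j, y) = √231 (u(j, y) = √(10 + 221) = √231)
(u(-362, 1/(-349 + 145)) - 1*(-33004)) + x(33, 239) = (√231 - 1*(-33004)) - 240 = (√231 + 33004) - 240 = (33004 + √231) - 240 = 32764 + √231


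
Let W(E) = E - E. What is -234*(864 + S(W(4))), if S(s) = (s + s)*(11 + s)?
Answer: -202176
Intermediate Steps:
W(E) = 0
S(s) = 2*s*(11 + s) (S(s) = (2*s)*(11 + s) = 2*s*(11 + s))
-234*(864 + S(W(4))) = -234*(864 + 2*0*(11 + 0)) = -234*(864 + 2*0*11) = -234*(864 + 0) = -234*864 = -202176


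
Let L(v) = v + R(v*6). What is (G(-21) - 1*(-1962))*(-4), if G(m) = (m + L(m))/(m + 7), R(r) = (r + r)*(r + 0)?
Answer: 1212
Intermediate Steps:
R(r) = 2*r² (R(r) = (2*r)*r = 2*r²)
L(v) = v + 72*v² (L(v) = v + 2*(v*6)² = v + 2*(6*v)² = v + 2*(36*v²) = v + 72*v²)
G(m) = (m + m*(1 + 72*m))/(7 + m) (G(m) = (m + m*(1 + 72*m))/(m + 7) = (m + m*(1 + 72*m))/(7 + m))
(G(-21) - 1*(-1962))*(-4) = (2*(-21)*(1 + 36*(-21))/(7 - 21) - 1*(-1962))*(-4) = (2*(-21)*(1 - 756)/(-14) + 1962)*(-4) = (2*(-21)*(-1/14)*(-755) + 1962)*(-4) = (-2265 + 1962)*(-4) = -303*(-4) = 1212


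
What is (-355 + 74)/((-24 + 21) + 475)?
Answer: -281/472 ≈ -0.59534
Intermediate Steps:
(-355 + 74)/((-24 + 21) + 475) = -281/(-3 + 475) = -281/472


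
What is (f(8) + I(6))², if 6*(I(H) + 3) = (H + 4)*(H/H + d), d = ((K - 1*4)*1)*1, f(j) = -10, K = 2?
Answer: 1936/9 ≈ 215.11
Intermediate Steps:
d = -2 (d = ((2 - 1*4)*1)*1 = ((2 - 4)*1)*1 = -2*1*1 = -2*1 = -2)
I(H) = -11/3 - H/6 (I(H) = -3 + ((H + 4)*(H/H - 2))/6 = -3 + ((4 + H)*(1 - 2))/6 = -3 + ((4 + H)*(-1))/6 = -3 + (-4 - H)/6 = -3 + (-⅔ - H/6) = -11/3 - H/6)
(f(8) + I(6))² = (-10 + (-11/3 - ⅙*6))² = (-10 + (-11/3 - 1))² = (-10 - 14/3)² = (-44/3)² = 1936/9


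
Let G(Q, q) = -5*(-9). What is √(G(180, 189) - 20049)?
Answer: 2*I*√5001 ≈ 141.44*I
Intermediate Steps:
G(Q, q) = 45
√(G(180, 189) - 20049) = √(45 - 20049) = √(-20004) = 2*I*√5001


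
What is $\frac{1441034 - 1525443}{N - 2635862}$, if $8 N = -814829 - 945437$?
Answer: $\frac{25972}{878737} \approx 0.029556$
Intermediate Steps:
$N = - \frac{880133}{4}$ ($N = \frac{-814829 - 945437}{8} = \frac{1}{8} \left(-1760266\right) = - \frac{880133}{4} \approx -2.2003 \cdot 10^{5}$)
$\frac{1441034 - 1525443}{N - 2635862} = \frac{1441034 - 1525443}{- \frac{880133}{4} - 2635862} = - \frac{84409}{- \frac{11423581}{4}} = \left(-84409\right) \left(- \frac{4}{11423581}\right) = \frac{25972}{878737}$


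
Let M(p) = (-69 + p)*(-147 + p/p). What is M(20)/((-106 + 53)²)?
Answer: 7154/2809 ≈ 2.5468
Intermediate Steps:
M(p) = 10074 - 146*p (M(p) = (-69 + p)*(-147 + 1) = (-69 + p)*(-146) = 10074 - 146*p)
M(20)/((-106 + 53)²) = (10074 - 146*20)/((-106 + 53)²) = (10074 - 2920)/((-53)²) = 7154/2809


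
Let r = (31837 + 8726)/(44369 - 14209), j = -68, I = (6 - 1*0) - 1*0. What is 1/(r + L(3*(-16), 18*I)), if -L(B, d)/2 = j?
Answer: 30160/4142323 ≈ 0.0072809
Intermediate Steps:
I = 6 (I = (6 + 0) + 0 = 6 + 0 = 6)
L(B, d) = 136 (L(B, d) = -2*(-68) = 136)
r = 40563/30160 ≈ 1.3449
1/(r + L(3*(-16), 18*I)) = 1/(40563/30160 + 136) = 1/(4142323/30160) = 30160/4142323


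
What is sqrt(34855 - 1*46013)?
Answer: I*sqrt(11158) ≈ 105.63*I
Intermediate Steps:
sqrt(34855 - 1*46013) = sqrt(34855 - 46013) = sqrt(-11158) = I*sqrt(11158)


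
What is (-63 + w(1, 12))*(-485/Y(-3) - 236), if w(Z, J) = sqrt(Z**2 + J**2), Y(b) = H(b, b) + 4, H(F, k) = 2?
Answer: 39921/2 - 1901*sqrt(145)/6 ≈ 16145.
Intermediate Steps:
Y(b) = 6 (Y(b) = 2 + 4 = 6)
w(Z, J) = sqrt(J**2 + Z**2)
(-63 + w(1, 12))*(-485/Y(-3) - 236) = (-63 + sqrt(12**2 + 1**2))*(-485/6 - 236) = (-63 + sqrt(144 + 1))*(-485*1/6 - 236) = (-63 + sqrt(145))*(-485/6 - 236) = (-63 + sqrt(145))*(-1901/6) = 39921/2 - 1901*sqrt(145)/6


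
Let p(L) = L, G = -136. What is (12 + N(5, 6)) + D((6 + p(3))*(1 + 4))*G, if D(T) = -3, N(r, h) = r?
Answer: 425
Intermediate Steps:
(12 + N(5, 6)) + D((6 + p(3))*(1 + 4))*G = (12 + 5) - 3*(-136) = 17 + 408 = 425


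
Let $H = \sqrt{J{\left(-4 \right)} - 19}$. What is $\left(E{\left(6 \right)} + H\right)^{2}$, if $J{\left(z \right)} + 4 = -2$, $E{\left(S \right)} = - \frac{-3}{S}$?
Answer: $- \frac{99}{4} + 5 i \approx -24.75 + 5.0 i$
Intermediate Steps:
$E{\left(S \right)} = \frac{3}{S}$
$J{\left(z \right)} = -6$ ($J{\left(z \right)} = -4 - 2 = -6$)
$H = 5 i$ ($H = \sqrt{-6 - 19} = \sqrt{-25} = 5 i \approx 5.0 i$)
$\left(E{\left(6 \right)} + H\right)^{2} = \left(\frac{3}{6} + 5 i\right)^{2} = \left(3 \cdot \frac{1}{6} + 5 i\right)^{2} = \left(\frac{1}{2} + 5 i\right)^{2}$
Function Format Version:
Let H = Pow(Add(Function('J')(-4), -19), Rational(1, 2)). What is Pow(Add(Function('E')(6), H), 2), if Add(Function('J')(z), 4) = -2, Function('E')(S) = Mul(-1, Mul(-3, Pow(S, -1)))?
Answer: Add(Rational(-99, 4), Mul(5, I)) ≈ Add(-24.750, Mul(5.0000, I))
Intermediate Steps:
Function('E')(S) = Mul(3, Pow(S, -1))
Function('J')(z) = -6 (Function('J')(z) = Add(-4, -2) = -6)
H = Mul(5, I) (H = Pow(Add(-6, -19), Rational(1, 2)) = Pow(-25, Rational(1, 2)) = Mul(5, I) ≈ Mul(5.0000, I))
Pow(Add(Function('E')(6), H), 2) = Pow(Add(Mul(3, Pow(6, -1)), Mul(5, I)), 2) = Pow(Add(Mul(3, Rational(1, 6)), Mul(5, I)), 2) = Pow(Add(Rational(1, 2), Mul(5, I)), 2)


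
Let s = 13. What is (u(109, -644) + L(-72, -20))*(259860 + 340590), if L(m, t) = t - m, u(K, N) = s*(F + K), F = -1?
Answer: 874255200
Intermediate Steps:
u(K, N) = -13 + 13*K (u(K, N) = 13*(-1 + K) = -13 + 13*K)
(u(109, -644) + L(-72, -20))*(259860 + 340590) = ((-13 + 13*109) + (-20 - 1*(-72)))*(259860 + 340590) = ((-13 + 1417) + (-20 + 72))*600450 = (1404 + 52)*600450 = 1456*600450 = 874255200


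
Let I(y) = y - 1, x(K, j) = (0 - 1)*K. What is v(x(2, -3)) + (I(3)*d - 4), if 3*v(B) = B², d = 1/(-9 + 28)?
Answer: -146/57 ≈ -2.5614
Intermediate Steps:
x(K, j) = -K
I(y) = -1 + y
d = 1/19 ≈ 0.052632
v(B) = B²/3
v(x(2, -3)) + (I(3)*d - 4) = (-1*2)²/3 + ((-1 + 3)*(1/19) - 4) = (⅓)*(-2)² + (2*(1/19) - 4) = (⅓)*4 + (2/19 - 4) = 4/3 - 74/19 = -146/57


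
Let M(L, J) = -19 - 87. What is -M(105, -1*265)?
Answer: 106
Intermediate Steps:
M(L, J) = -106
-M(105, -1*265) = -1*(-106) = 106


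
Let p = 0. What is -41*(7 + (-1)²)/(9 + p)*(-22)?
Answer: 7216/9 ≈ 801.78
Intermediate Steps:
-41*(7 + (-1)²)/(9 + p)*(-22) = -41*(7 + (-1)²)/(9 + 0)*(-22) = -41*(7 + 1)/9*(-22) = -328/9*(-22) = 7216/9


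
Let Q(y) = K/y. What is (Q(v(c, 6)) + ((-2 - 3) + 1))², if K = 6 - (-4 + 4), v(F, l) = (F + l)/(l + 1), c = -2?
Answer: 169/4 ≈ 42.250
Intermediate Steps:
v(F, l) = (F + l)/(1 + l)
K = 6 (K = 6 - 1*0 = 6 + 0 = 6)
Q(y) = 6/y
(Q(v(c, 6)) + ((-2 - 3) + 1))² = (6/(((-2 + 6)/(1 + 6))) + ((-2 - 3) + 1))² = (6/((4/7)) + (-5 + 1))² = (6/(((⅐)*4)) - 4)² = (6/(4/7) - 4)² = (6*(7/4) - 4)² = (21/2 - 4)² = (13/2)² = 169/4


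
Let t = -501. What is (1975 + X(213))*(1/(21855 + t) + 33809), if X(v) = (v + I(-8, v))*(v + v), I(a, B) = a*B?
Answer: -457136919831917/21354 ≈ -2.1408e+10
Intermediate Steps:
I(a, B) = B*a
X(v) = -14*v**2 (X(v) = (v + v*(-8))*(v + v) = (v - 8*v)*(2*v) = (-7*v)*(2*v) = -14*v**2)
(1975 + X(213))*(1/(21855 + t) + 33809) = (1975 - 14*213**2)*(1/(21855 - 501) + 33809) = (1975 - 14*45369)*(1/21354 + 33809) = (1975 - 635166)*(1/21354 + 33809) = -633191*721957387/21354 = -457136919831917/21354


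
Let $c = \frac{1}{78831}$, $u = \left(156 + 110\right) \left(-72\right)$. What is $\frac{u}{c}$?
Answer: $-1509771312$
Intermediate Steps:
$u = -19152$ ($u = 266 \left(-72\right) = -19152$)
$c = \frac{1}{78831} \approx 1.2685 \cdot 10^{-5}$
$\frac{u}{c} = - 19152 \frac{1}{\frac{1}{78831}} = \left(-19152\right) 78831 = -1509771312$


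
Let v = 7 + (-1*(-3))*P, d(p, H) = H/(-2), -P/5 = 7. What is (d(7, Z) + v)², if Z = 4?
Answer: 10000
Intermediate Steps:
P = -35 (P = -5*7 = -35)
d(p, H) = -H/2 (d(p, H) = H*(-½) = -H/2)
v = -98 (v = 7 - 1*(-3)*(-35) = 7 + 3*(-35) = 7 - 105 = -98)
(d(7, Z) + v)² = (-½*4 - 98)² = (-2 - 98)² = (-100)² = 10000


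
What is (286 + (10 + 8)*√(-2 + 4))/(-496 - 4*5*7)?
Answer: -143/318 - 3*√2/106 ≈ -0.48971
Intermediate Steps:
(286 + (10 + 8)*√(-2 + 4))/(-496 - 4*5*7) = (286 + 18*√2)/(-496 - 20*7) = (286 + 18*√2)/(-496 - 140) = (286 + 18*√2)/(-636) = (286 + 18*√2)*(-1/636) = -143/318 - 3*√2/106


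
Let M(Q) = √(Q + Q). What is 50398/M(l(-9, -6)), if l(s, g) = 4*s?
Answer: -25199*I*√2/6 ≈ -5939.5*I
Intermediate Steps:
M(Q) = √2*√Q (M(Q) = √(2*Q) = √2*√Q)
50398/M(l(-9, -6)) = 50398/((√2*√(4*(-9)))) = 50398/((√2*√(-36))) = 50398/((√2*(6*I))) = 50398/((6*I*√2)) = 50398*(-I*√2/12) = -25199*I*√2/6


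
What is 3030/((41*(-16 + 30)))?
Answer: 1515/287 ≈ 5.2787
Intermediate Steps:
3030/((41*(-16 + 30))) = 3030/((41*14)) = 3030/574 = 3030*(1/574) = 1515/287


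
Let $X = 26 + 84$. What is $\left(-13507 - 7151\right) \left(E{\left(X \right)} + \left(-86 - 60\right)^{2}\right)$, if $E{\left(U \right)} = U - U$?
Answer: $-440345928$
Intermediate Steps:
$X = 110$
$E{\left(U \right)} = 0$
$\left(-13507 - 7151\right) \left(E{\left(X \right)} + \left(-86 - 60\right)^{2}\right) = \left(-13507 - 7151\right) \left(0 + \left(-86 - 60\right)^{2}\right) = - 20658 \left(0 + \left(-146\right)^{2}\right) = - 20658 \left(0 + 21316\right) = \left(-20658\right) 21316 = -440345928$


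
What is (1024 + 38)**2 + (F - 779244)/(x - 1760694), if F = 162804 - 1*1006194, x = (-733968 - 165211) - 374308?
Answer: 3422084458398/3034181 ≈ 1.1278e+6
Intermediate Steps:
x = -1273487 (x = -899179 - 374308 = -1273487)
F = -843390 (F = 162804 - 1006194 = -843390)
(1024 + 38)**2 + (F - 779244)/(x - 1760694) = (1024 + 38)**2 + (-843390 - 779244)/(-1273487 - 1760694) = 1062**2 - 1622634/(-3034181) = 1127844 - 1622634*(-1/3034181) = 1127844 + 1622634/3034181 = 3422084458398/3034181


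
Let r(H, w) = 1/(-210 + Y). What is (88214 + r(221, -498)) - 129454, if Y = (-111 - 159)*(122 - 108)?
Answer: -164547601/3990 ≈ -41240.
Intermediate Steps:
Y = -3780 (Y = -270*14 = -3780)
r(H, w) = -1/3990 (r(H, w) = 1/(-210 - 3780) = 1/(-3990) = -1/3990)
(88214 + r(221, -498)) - 129454 = (88214 - 1/3990) - 129454 = 351973859/3990 - 129454 = -164547601/3990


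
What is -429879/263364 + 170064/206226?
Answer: -47781581/59163948 ≈ -0.80761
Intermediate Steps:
-429879/263364 + 170064/206226 = -429879*1/263364 + 170064*(1/206226) = -8429/5164 + 9448/11457 = -47781581/59163948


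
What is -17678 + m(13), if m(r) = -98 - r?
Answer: -17789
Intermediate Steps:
-17678 + m(13) = -17678 + (-98 - 1*13) = -17678 + (-98 - 13) = -17678 - 111 = -17789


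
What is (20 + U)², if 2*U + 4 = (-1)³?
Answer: 1225/4 ≈ 306.25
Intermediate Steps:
U = -5/2 (U = -2 + (½)*(-1)³ = -2 + (½)*(-1) = -2 - ½ = -5/2 ≈ -2.5000)
(20 + U)² = (20 - 5/2)² = (35/2)² = 1225/4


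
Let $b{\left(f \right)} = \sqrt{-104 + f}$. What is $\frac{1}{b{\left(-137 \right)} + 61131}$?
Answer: $\frac{61131}{3736999402} - \frac{i \sqrt{241}}{3736999402} \approx 1.6358 \cdot 10^{-5} - 4.1542 \cdot 10^{-9} i$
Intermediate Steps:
$\frac{1}{b{\left(-137 \right)} + 61131} = \frac{1}{\sqrt{-104 - 137} + 61131} = \frac{1}{\sqrt{-241} + 61131} = \frac{1}{i \sqrt{241} + 61131} = \frac{1}{61131 + i \sqrt{241}}$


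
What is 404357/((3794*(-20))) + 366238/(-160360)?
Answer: -2315820699/304202920 ≈ -7.6127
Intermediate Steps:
404357/((3794*(-20))) + 366238/(-160360) = 404357/(-75880) + 366238*(-1/160360) = 404357*(-1/75880) - 183119/80180 = -404357/75880 - 183119/80180 = -2315820699/304202920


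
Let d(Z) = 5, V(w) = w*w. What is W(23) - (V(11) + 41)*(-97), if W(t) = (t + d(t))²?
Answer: 16498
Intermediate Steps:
V(w) = w²
W(t) = (5 + t)² (W(t) = (t + 5)² = (5 + t)²)
W(23) - (V(11) + 41)*(-97) = (5 + 23)² - (11² + 41)*(-97) = 28² - (121 + 41)*(-97) = 784 - 162*(-97) = 784 - 1*(-15714) = 784 + 15714 = 16498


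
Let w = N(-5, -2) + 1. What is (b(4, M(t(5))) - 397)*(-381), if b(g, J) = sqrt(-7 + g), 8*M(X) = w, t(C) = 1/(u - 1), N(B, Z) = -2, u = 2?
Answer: 151257 - 381*I*sqrt(3) ≈ 1.5126e+5 - 659.91*I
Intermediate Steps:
t(C) = 1 (t(C) = 1/(2 - 1) = 1/1 = 1)
w = -1 (w = -2 + 1 = -1)
M(X) = -1/8 (M(X) = (1/8)*(-1) = -1/8)
(b(4, M(t(5))) - 397)*(-381) = (sqrt(-7 + 4) - 397)*(-381) = (sqrt(-3) - 397)*(-381) = (I*sqrt(3) - 397)*(-381) = (-397 + I*sqrt(3))*(-381) = 151257 - 381*I*sqrt(3)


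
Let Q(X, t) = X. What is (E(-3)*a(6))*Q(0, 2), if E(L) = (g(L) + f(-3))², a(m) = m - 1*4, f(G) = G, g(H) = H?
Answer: 0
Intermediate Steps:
a(m) = -4 + m (a(m) = m - 4 = -4 + m)
E(L) = (-3 + L)² (E(L) = (L - 3)² = (-3 + L)²)
(E(-3)*a(6))*Q(0, 2) = ((-3 - 3)²*(-4 + 6))*0 = ((-6)²*2)*0 = (36*2)*0 = 72*0 = 0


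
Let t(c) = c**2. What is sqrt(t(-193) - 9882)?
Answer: sqrt(27367) ≈ 165.43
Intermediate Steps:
sqrt(t(-193) - 9882) = sqrt((-193)**2 - 9882) = sqrt(37249 - 9882) = sqrt(27367)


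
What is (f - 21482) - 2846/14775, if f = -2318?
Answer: -351647846/14775 ≈ -23800.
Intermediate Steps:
(f - 21482) - 2846/14775 = (-2318 - 21482) - 2846/14775 = -23800 - 2846*1/14775 = -23800 - 2846/14775 = -351647846/14775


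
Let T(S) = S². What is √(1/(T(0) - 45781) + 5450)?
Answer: √11422654741669/45781 ≈ 73.824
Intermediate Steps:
√(1/(T(0) - 45781) + 5450) = √(1/(0² - 45781) + 5450) = √(1/(0 - 45781) + 5450) = √(1/(-45781) + 5450) = √(-1/45781 + 5450) = √(249506449/45781) = √11422654741669/45781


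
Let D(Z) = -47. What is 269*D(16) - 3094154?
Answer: -3106797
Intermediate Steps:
269*D(16) - 3094154 = 269*(-47) - 3094154 = -12643 - 3094154 = -3106797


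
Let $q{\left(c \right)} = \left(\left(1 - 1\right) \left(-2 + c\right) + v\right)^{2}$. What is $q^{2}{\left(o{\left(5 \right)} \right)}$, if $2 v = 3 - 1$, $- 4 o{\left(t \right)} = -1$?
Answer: $1$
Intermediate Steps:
$o{\left(t \right)} = \frac{1}{4}$ ($o{\left(t \right)} = \left(- \frac{1}{4}\right) \left(-1\right) = \frac{1}{4}$)
$v = 1$ ($v = \frac{3 - 1}{2} = \frac{1}{2} \cdot 2 = 1$)
$q{\left(c \right)} = 1$ ($q{\left(c \right)} = \left(\left(1 - 1\right) \left(-2 + c\right) + 1\right)^{2} = \left(0 \left(-2 + c\right) + 1\right)^{2} = \left(0 + 1\right)^{2} = 1^{2} = 1$)
$q^{2}{\left(o{\left(5 \right)} \right)} = 1^{2} = 1$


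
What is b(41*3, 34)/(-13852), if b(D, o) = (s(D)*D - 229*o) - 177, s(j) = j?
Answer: -3583/6926 ≈ -0.51733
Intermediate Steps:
b(D, o) = -177 + D**2 - 229*o (b(D, o) = (D*D - 229*o) - 177 = (D**2 - 229*o) - 177 = -177 + D**2 - 229*o)
b(41*3, 34)/(-13852) = (-177 + (41*3)**2 - 229*34)/(-13852) = (-177 + 123**2 - 7786)*(-1/13852) = (-177 + 15129 - 7786)*(-1/13852) = 7166*(-1/13852) = -3583/6926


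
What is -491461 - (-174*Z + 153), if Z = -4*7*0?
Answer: -491614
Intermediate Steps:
Z = 0 (Z = -28*0 = 0)
-491461 - (-174*Z + 153) = -491461 - (-174*0 + 153) = -491461 - (0 + 153) = -491461 - 1*153 = -491461 - 153 = -491614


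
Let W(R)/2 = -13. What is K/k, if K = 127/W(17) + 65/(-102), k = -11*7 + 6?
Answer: 3661/47073 ≈ 0.077773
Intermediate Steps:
W(R) = -26 (W(R) = 2*(-13) = -26)
k = -71 (k = -77 + 6 = -71)
K = -3661/663 (K = 127/(-26) + 65/(-102) = 127*(-1/26) + 65*(-1/102) = -127/26 - 65/102 = -3661/663 ≈ -5.5219)
K/k = -3661/663/(-71) = -3661/663*(-1/71) = 3661/47073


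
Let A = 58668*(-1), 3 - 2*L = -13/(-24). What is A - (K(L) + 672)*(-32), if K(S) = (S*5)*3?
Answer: -36574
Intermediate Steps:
L = 59/48 (L = 3/2 - (-13)/(2*(-24)) = 3/2 - (-13)*(-1)/(2*24) = 3/2 - 1/2*13/24 = 3/2 - 13/48 = 59/48 ≈ 1.2292)
K(S) = 15*S (K(S) = (5*S)*3 = 15*S)
A = -58668
A - (K(L) + 672)*(-32) = -58668 - (15*(59/48) + 672)*(-32) = -58668 - (295/16 + 672)*(-32) = -58668 - 11047*(-32)/16 = -58668 - 1*(-22094) = -58668 + 22094 = -36574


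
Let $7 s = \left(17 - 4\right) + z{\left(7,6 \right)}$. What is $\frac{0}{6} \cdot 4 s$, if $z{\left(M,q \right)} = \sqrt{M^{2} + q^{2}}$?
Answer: $0$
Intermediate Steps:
$s = \frac{13}{7} + \frac{\sqrt{85}}{7}$ ($s = \frac{\left(17 - 4\right) + \sqrt{7^{2} + 6^{2}}}{7} = \frac{13 + \sqrt{49 + 36}}{7} = \frac{13 + \sqrt{85}}{7} = \frac{13}{7} + \frac{\sqrt{85}}{7} \approx 3.1742$)
$\frac{0}{6} \cdot 4 s = \frac{0}{6} \cdot 4 \left(\frac{13}{7} + \frac{\sqrt{85}}{7}\right) = 0 \cdot \frac{1}{6} \cdot 4 \left(\frac{13}{7} + \frac{\sqrt{85}}{7}\right) = 0 \cdot 4 \left(\frac{13}{7} + \frac{\sqrt{85}}{7}\right) = 0 \left(\frac{13}{7} + \frac{\sqrt{85}}{7}\right) = 0$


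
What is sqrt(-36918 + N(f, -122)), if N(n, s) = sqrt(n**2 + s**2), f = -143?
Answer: sqrt(-36918 + sqrt(35333)) ≈ 191.65*I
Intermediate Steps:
sqrt(-36918 + N(f, -122)) = sqrt(-36918 + sqrt((-143)**2 + (-122)**2)) = sqrt(-36918 + sqrt(20449 + 14884)) = sqrt(-36918 + sqrt(35333))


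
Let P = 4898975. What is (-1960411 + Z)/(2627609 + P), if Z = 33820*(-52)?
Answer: -3719051/7526584 ≈ -0.49412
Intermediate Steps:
Z = -1758640
(-1960411 + Z)/(2627609 + P) = (-1960411 - 1758640)/(2627609 + 4898975) = -3719051/7526584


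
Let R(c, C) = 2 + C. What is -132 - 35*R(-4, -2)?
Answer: -132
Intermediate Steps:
-132 - 35*R(-4, -2) = -132 - 35*(2 - 2) = -132 - 35*0 = -132 + 0 = -132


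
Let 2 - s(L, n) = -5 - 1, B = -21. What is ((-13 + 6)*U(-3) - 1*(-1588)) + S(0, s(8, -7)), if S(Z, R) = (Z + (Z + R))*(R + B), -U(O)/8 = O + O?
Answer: 1148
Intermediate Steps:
U(O) = -16*O (U(O) = -8*(O + O) = -16*O)
s(L, n) = 8 (s(L, n) = 2 - (-5 - 1) = 2 - 1*(-6) = 2 + 6 = 8)
S(Z, R) = (-21 + R)*(R + 2*Z) (S(Z, R) = (Z + (Z + R))*(R - 21) = (Z + (R + Z))*(-21 + R) = (R + 2*Z)*(-21 + R) = (-21 + R)*(R + 2*Z))
((-13 + 6)*U(-3) - 1*(-1588)) + S(0, s(8, -7)) = ((-13 + 6)*(-16*(-3)) - 1*(-1588)) + (8**2 - 42*0 - 21*8 + 2*8*0) = (-7*48 + 1588) + (64 + 0 - 168 + 0) = (-336 + 1588) - 104 = 1252 - 104 = 1148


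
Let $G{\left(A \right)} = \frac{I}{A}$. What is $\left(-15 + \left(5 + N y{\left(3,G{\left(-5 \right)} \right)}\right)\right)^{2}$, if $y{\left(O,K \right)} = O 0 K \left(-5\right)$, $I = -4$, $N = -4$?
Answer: $100$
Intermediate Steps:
$G{\left(A \right)} = - \frac{4}{A}$
$y{\left(O,K \right)} = 0$ ($y{\left(O,K \right)} = O 0 \left(- 5 K\right) = O 0 = 0$)
$\left(-15 + \left(5 + N y{\left(3,G{\left(-5 \right)} \right)}\right)\right)^{2} = \left(-15 + \left(5 - 0\right)\right)^{2} = \left(-15 + \left(5 + 0\right)\right)^{2} = \left(-15 + 5\right)^{2} = \left(-10\right)^{2} = 100$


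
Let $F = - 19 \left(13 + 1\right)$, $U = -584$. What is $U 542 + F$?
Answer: $-316794$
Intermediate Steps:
$F = -266$ ($F = \left(-19\right) 14 = -266$)
$U 542 + F = \left(-584\right) 542 - 266 = -316528 - 266 = -316794$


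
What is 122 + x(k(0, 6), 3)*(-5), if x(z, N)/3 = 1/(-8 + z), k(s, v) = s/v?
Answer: 991/8 ≈ 123.88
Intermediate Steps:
x(z, N) = 3/(-8 + z)
122 + x(k(0, 6), 3)*(-5) = 122 + (3/(-8 + 0/6))*(-5) = 122 + (3/(-8 + 0*(⅙)))*(-5) = 122 + (3/(-8 + 0))*(-5) = 122 + (3/(-8))*(-5) = 122 + (3*(-⅛))*(-5) = 122 - 3/8*(-5) = 122 + 15/8 = 991/8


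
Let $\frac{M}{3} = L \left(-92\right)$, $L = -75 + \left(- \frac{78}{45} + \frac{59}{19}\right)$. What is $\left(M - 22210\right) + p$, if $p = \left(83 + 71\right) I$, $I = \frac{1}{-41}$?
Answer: $- \frac{7370932}{3895} \approx -1892.4$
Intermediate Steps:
$L = - \frac{20984}{285}$ ($L = -75 + \left(\left(-78\right) \frac{1}{45} + 59 \cdot \frac{1}{19}\right) = -75 + \left(- \frac{26}{15} + \frac{59}{19}\right) = -75 + \frac{391}{285} = - \frac{20984}{285} \approx -73.628$)
$I = - \frac{1}{41} \approx -0.02439$
$M = \frac{1930528}{95}$ ($M = 3 \left(\left(- \frac{20984}{285}\right) \left(-92\right)\right) = 3 \cdot \frac{1930528}{285} = \frac{1930528}{95} \approx 20321.0$)
$p = - \frac{154}{41}$ ($p = \left(83 + 71\right) \left(- \frac{1}{41}\right) = 154 \left(- \frac{1}{41}\right) = - \frac{154}{41} \approx -3.7561$)
$\left(M - 22210\right) + p = \left(\frac{1930528}{95} - 22210\right) - \frac{154}{41} = - \frac{179422}{95} - \frac{154}{41} = - \frac{7370932}{3895}$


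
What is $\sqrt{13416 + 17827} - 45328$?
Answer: $-45328 + \sqrt{31243} \approx -45151.0$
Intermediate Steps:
$\sqrt{13416 + 17827} - 45328 = \sqrt{31243} - 45328 = -45328 + \sqrt{31243}$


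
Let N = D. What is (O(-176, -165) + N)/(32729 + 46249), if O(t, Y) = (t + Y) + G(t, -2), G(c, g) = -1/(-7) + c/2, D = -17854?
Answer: -21330/92141 ≈ -0.23149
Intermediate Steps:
N = -17854
G(c, g) = 1/7 + c/2 (G(c, g) = -1*(-1/7) + c*(1/2) = 1/7 + c/2)
O(t, Y) = 1/7 + Y + 3*t/2 (O(t, Y) = (t + Y) + (1/7 + t/2) = (Y + t) + (1/7 + t/2) = 1/7 + Y + 3*t/2)
(O(-176, -165) + N)/(32729 + 46249) = ((1/7 - 165 + (3/2)*(-176)) - 17854)/(32729 + 46249) = ((1/7 - 165 - 264) - 17854)/78978 = (-3002/7 - 17854)*(1/78978) = -127980/7*1/78978 = -21330/92141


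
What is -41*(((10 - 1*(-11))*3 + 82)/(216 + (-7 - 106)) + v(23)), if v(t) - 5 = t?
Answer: -124189/103 ≈ -1205.7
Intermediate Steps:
v(t) = 5 + t
-41*(((10 - 1*(-11))*3 + 82)/(216 + (-7 - 106)) + v(23)) = -41*(((10 - 1*(-11))*3 + 82)/(216 + (-7 - 106)) + (5 + 23)) = -41*(((10 + 11)*3 + 82)/(216 - 113) + 28) = -41*((21*3 + 82)/103 + 28) = -41*((63 + 82)*(1/103) + 28) = -41*(145*(1/103) + 28) = -41*(145/103 + 28) = -41*3029/103 = -124189/103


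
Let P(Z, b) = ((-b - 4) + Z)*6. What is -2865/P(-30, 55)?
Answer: 955/178 ≈ 5.3652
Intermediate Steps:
P(Z, b) = -24 - 6*b + 6*Z (P(Z, b) = ((-4 - b) + Z)*6 = (-4 + Z - b)*6 = -24 - 6*b + 6*Z)
-2865/P(-30, 55) = -2865/(-24 - 6*55 + 6*(-30)) = -2865/(-24 - 330 - 180) = -2865/(-534) = -2865*(-1/534) = 955/178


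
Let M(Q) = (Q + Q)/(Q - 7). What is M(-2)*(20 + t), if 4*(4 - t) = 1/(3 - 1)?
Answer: 191/18 ≈ 10.611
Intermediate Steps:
M(Q) = 2*Q/(-7 + Q) (M(Q) = (2*Q)/(-7 + Q) = 2*Q/(-7 + Q))
t = 31/8 (t = 4 - 1/(4*(3 - 1)) = 4 - ¼/2 = 4 - ¼*½ = 4 - ⅛ = 31/8 ≈ 3.8750)
M(-2)*(20 + t) = (2*(-2)/(-7 - 2))*(20 + 31/8) = (2*(-2)/(-9))*(191/8) = (2*(-2)*(-⅑))*(191/8) = (4/9)*(191/8) = 191/18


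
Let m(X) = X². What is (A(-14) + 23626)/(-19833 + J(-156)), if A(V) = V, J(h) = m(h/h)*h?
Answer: -23612/19989 ≈ -1.1812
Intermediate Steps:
J(h) = h (J(h) = (h/h)²*h = 1²*h = 1*h = h)
(A(-14) + 23626)/(-19833 + J(-156)) = (-14 + 23626)/(-19833 - 156) = 23612/(-19989) = 23612*(-1/19989) = -23612/19989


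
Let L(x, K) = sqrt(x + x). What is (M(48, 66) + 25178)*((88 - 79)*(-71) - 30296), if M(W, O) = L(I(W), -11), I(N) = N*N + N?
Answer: -778881430 - 866180*sqrt(6) ≈ -7.8100e+8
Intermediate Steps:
I(N) = N + N**2 (I(N) = N**2 + N = N + N**2)
L(x, K) = sqrt(2)*sqrt(x) (L(x, K) = sqrt(2*x) = sqrt(2)*sqrt(x))
M(W, O) = sqrt(2)*sqrt(W*(1 + W))
(M(48, 66) + 25178)*((88 - 79)*(-71) - 30296) = (sqrt(2)*sqrt(48*(1 + 48)) + 25178)*((88 - 79)*(-71) - 30296) = (sqrt(2)*sqrt(48*49) + 25178)*(9*(-71) - 30296) = (sqrt(2)*sqrt(2352) + 25178)*(-639 - 30296) = (sqrt(2)*(28*sqrt(3)) + 25178)*(-30935) = (28*sqrt(6) + 25178)*(-30935) = (25178 + 28*sqrt(6))*(-30935) = -778881430 - 866180*sqrt(6)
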